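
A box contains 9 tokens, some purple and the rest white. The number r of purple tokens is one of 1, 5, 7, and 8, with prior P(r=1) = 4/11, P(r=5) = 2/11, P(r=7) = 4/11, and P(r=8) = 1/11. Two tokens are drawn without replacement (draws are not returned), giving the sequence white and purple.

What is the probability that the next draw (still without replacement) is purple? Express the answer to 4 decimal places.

0.5798

Under each hypothesis, the probability of the observed sequence is: P(data | r = 1) = (8/9)(1/8) = 1/9; P(data | r = 5) = (4/9)(5/8) = 5/18; P(data | r = 7) = (2/9)(7/8) = 7/36; P(data | r = 8) = (1/9)(8/8) = 1/9.
Multiplying each by its prior: 4/11 · 1/9 = 4/99, 2/11 · 5/18 = 5/99, 4/11 · 7/36 = 7/99, 1/11 · 1/9 = 1/99; summing to 17/99.
Dividing through by the total gives posterior P(r = 1 | data) = 4/17, P(r = 5 | data) = 5/17, P(r = 7 | data) = 7/17, P(r = 8 | data) = 1/17.
The predictive probability is P(purple next | data) = (0)(4/17) + (4/7)(5/17) + (6/7)(7/17) + (1)(1/17) = 69/119.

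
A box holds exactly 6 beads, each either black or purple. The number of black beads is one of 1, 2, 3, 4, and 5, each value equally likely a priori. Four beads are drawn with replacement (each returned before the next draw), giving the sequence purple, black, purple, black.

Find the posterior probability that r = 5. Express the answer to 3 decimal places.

0.097

The likelihood of the observed sequence under each hypothesis: P(data | r = 1) = (5/6)(1/6)(5/6)(1/6) = 0.01929; P(data | r = 2) = (4/6)(2/6)(4/6)(2/6) = 0.049383; P(data | r = 3) = (3/6)(3/6)(3/6)(3/6) = 0.0625; P(data | r = 4) = (2/6)(4/6)(2/6)(4/6) = 0.049383; P(data | r = 5) = (1/6)(5/6)(1/6)(5/6) = 0.01929.
Weighting by the prior gives 1/5 · 0.01929 = 0.003858, 1/5 · 0.049383 = 0.0098765, 1/5 · 0.0625 = 0.0125, 1/5 · 0.049383 = 0.0098765, 1/5 · 0.01929 = 0.003858; summing to 0.039969.
Therefore the posterior P(r = 5 | data) = (0.003858) / (0.039969) = 0.096525.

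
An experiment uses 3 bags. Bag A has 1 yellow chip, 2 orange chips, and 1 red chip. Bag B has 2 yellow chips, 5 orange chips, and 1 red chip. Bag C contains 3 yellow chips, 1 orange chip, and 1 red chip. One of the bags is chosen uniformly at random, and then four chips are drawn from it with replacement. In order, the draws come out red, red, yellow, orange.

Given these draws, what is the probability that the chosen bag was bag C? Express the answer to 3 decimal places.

The likelihood of the observed sequence under each hypothesis: P(data | bag A) = (1/4)(1/4)(1/4)(2/4) = 0.0078125; P(data | bag B) = (1/8)(1/8)(2/8)(5/8) = 0.0024414; P(data | bag C) = (1/5)(1/5)(3/5)(1/5) = 0.0048.
Multiplying each by its prior: 1/3 · 0.0078125 = 0.0026042, 1/3 · 0.0024414 = 0.0008138, 1/3 · 0.0048 = 0.0016; these sum to 0.005018.
So P(bag C | data) = (0.0016) / (0.005018) = 0.31885.

0.319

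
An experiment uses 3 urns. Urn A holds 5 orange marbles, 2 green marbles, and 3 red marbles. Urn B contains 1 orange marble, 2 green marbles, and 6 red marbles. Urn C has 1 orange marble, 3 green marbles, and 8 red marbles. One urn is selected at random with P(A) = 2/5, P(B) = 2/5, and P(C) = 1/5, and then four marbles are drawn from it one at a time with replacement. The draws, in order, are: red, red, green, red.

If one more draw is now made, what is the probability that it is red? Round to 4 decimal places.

0.6484

For each hypothesis, P(data | H) works out to: P(data | urn A) = (3/10)(3/10)(2/10)(3/10) = 0.0054; P(data | urn B) = (6/9)(6/9)(2/9)(6/9) = 0.065844; P(data | urn C) = (8/12)(8/12)(3/12)(8/12) = 0.074074.
Multiplying each by its prior: 2/5 · 0.0054 = 0.00216, 2/5 · 0.065844 = 0.026337, 1/5 · 0.074074 = 0.014815; these sum to 0.043312.
Dividing through by the total gives posterior P(urn A | data) = 0.04987, P(urn B | data) = 0.60808, P(urn C | data) = 0.34205.
So P(red next | data) = Σ P(red next | H) P(H | data) = (3/10)(0.04987) + (2/3)(0.60808) + (2/3)(0.34205) = 0.64838.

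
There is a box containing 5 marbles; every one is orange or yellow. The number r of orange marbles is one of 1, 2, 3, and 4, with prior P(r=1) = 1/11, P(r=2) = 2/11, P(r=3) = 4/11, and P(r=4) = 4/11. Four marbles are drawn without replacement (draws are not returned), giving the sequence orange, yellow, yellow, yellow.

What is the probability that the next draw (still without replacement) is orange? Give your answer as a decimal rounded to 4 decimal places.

Under each hypothesis, the probability of the observed sequence is: P(data | r = 1) = (1/5)(4/4)(3/3)(2/2) = 1/5; P(data | r = 2) = (2/5)(3/4)(2/3)(1/2) = 1/10; P(data | r = 3) = (3/5)(2/4)(1/3)(0/2) = 0; P(data | r = 4) = (4/5)(1/4)(0/3) = 0.
Weighting by the prior gives 1/11 · 1/5 = 1/55, 2/11 · 1/10 = 1/55, 4/11 · 0 = 0, 4/11 · 0 = 0; summing to 2/55.
Dividing through by the total gives posterior P(r = 1 | data) = 1/2, P(r = 2 | data) = 1/2, P(r = 3 | data) = 0, P(r = 4 | data) = 0.
Averaging over the posterior, P(orange next | data) = (0)(1/2) + (1)(1/2) = 1/2.

0.5000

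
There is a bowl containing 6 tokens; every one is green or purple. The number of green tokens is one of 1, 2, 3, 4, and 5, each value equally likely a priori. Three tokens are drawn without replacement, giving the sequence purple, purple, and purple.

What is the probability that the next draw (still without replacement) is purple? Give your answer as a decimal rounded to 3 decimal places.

Under each hypothesis, the probability of the observed sequence is: P(data | r = 1) = (5/6)(4/5)(3/4) = 1/2; P(data | r = 2) = (4/6)(3/5)(2/4) = 1/5; P(data | r = 3) = (3/6)(2/5)(1/4) = 1/20; P(data | r = 4) = (2/6)(1/5)(0/4) = 0; P(data | r = 5) = (1/6)(0/5) = 0.
Multiplying each by its prior: 1/5 · 1/2 = 1/10, 1/5 · 1/5 = 1/25, 1/5 · 1/20 = 1/100, 1/5 · 0 = 0, 1/5 · 0 = 0; summing to 3/20.
Normalising, the posterior is P(r = 1 | data) = 2/3, P(r = 2 | data) = 4/15, P(r = 3 | data) = 1/15, P(r = 4 | data) = 0, P(r = 5 | data) = 0.
The predictive probability is P(purple next | data) = (2/3)(2/3) + (1/3)(4/15) + (0)(1/15) = 8/15.

0.533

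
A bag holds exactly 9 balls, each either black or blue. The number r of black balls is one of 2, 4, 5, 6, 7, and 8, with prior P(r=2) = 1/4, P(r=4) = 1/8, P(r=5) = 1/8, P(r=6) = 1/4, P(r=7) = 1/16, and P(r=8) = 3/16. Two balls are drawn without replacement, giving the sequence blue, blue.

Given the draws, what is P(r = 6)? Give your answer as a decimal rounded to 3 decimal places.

0.093

Under each hypothesis, the probability of the observed sequence is: P(data | r = 2) = (7/9)(6/8) = 7/12; P(data | r = 4) = (5/9)(4/8) = 5/18; P(data | r = 5) = (4/9)(3/8) = 1/6; P(data | r = 6) = (3/9)(2/8) = 1/12; P(data | r = 7) = (2/9)(1/8) = 1/36; P(data | r = 8) = (1/9)(0/8) = 0.
The prior-weighted likelihoods are 1/4 · 7/12 = 7/48, 1/8 · 5/18 = 5/144, 1/8 · 1/6 = 1/48, 1/4 · 1/12 = 1/48, 1/16 · 1/36 = 1/576, 3/16 · 0 = 0; these sum to 43/192.
Therefore the posterior P(r = 6 | data) = (1/48) / (43/192) = 4/43.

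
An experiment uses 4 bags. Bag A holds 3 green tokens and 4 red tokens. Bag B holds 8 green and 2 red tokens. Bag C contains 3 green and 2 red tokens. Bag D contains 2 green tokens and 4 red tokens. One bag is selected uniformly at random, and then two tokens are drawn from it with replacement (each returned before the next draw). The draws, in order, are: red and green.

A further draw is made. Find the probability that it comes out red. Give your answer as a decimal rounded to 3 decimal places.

For each hypothesis, P(data | H) works out to: P(data | bag A) = (4/7)(3/7) = 0.2449; P(data | bag B) = (2/10)(8/10) = 0.16; P(data | bag C) = (2/5)(3/5) = 0.24; P(data | bag D) = (4/6)(2/6) = 0.22222.
Weighting by the prior gives 1/4 · 0.2449 = 0.061224, 1/4 · 0.16 = 0.04, 1/4 · 0.24 = 0.06, 1/4 · 0.22222 = 0.055556; with total 0.21678.
Dividing through by the total gives posterior P(bag A | data) = 0.28243, P(bag B | data) = 0.18452, P(bag C | data) = 0.27678, P(bag D | data) = 0.25628.
Averaging over the posterior, P(red next | data) = (4/7)(0.28243) + (1/5)(0.18452) + (2/5)(0.27678) + (2/3)(0.25628) = 0.47985.

0.480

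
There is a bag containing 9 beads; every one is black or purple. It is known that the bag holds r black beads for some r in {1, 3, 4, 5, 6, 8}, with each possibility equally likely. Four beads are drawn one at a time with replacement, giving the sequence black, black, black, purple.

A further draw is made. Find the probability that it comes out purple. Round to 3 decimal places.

0.367

The likelihood of the observed sequence under each hypothesis: P(data | r = 1) = (1/9)(1/9)(1/9)(8/9) = 0.0012193; P(data | r = 3) = (3/9)(3/9)(3/9)(6/9) = 0.024691; P(data | r = 4) = (4/9)(4/9)(4/9)(5/9) = 0.048773; P(data | r = 5) = (5/9)(5/9)(5/9)(4/9) = 0.076208; P(data | r = 6) = (6/9)(6/9)(6/9)(3/9) = 0.098765; P(data | r = 8) = (8/9)(8/9)(8/9)(1/9) = 0.078037.
Weighting by the prior gives 1/6 · 0.0012193 = 0.00020322, 1/6 · 0.024691 = 0.0041152, 1/6 · 0.048773 = 0.0081288, 1/6 · 0.076208 = 0.012701, 1/6 · 0.098765 = 0.016461, 1/6 · 0.078037 = 0.013006; these sum to 0.054616.
The posterior is then P(r = 1 | data) = 0.0037209, P(r = 3 | data) = 0.075349, P(r = 4 | data) = 0.14884, P(r = 5 | data) = 0.23256, P(r = 6 | data) = 0.3014, P(r = 8 | data) = 0.23814.
The predictive probability is P(purple next | data) = (8/9)(0.0037209) + (2/3)(0.075349) + (5/9)(0.14884) + (4/9)(0.23256) + (1/3)(0.3014) + (1/9)(0.23814) = 0.36651.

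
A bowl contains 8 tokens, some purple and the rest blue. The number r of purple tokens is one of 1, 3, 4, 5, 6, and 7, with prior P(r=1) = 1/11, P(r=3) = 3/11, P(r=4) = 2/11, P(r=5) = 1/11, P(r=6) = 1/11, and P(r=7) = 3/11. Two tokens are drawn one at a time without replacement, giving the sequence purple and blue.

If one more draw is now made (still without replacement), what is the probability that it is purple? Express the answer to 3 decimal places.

The likelihood of the observed sequence under each hypothesis: P(data | r = 1) = (1/8)(7/7) = 1/8; P(data | r = 3) = (3/8)(5/7) = 15/56; P(data | r = 4) = (4/8)(4/7) = 2/7; P(data | r = 5) = (5/8)(3/7) = 15/56; P(data | r = 6) = (6/8)(2/7) = 3/14; P(data | r = 7) = (7/8)(1/7) = 1/8.
Weighting by the prior gives 1/11 · 1/8 = 1/88, 3/11 · 15/56 = 45/616, 2/11 · 2/7 = 4/77, 1/11 · 15/56 = 15/616, 1/11 · 3/14 = 3/154, 3/11 · 1/8 = 3/88; these sum to 3/14.
Normalising, the posterior is P(r = 1 | data) = 7/132, P(r = 3 | data) = 15/44, P(r = 4 | data) = 8/33, P(r = 5 | data) = 5/44, P(r = 6 | data) = 1/11, P(r = 7 | data) = 7/44.
Averaging over the posterior, P(purple next | data) = (0)(7/132) + (1/3)(15/44) + (1/2)(8/33) + (2/3)(5/44) + (5/6)(1/11) + (1)(7/44) = 6/11.

0.545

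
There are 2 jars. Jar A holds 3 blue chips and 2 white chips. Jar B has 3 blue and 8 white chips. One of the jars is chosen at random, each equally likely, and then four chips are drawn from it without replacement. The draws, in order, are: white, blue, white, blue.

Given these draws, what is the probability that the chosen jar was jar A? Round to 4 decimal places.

Compute the likelihood of the observed sequence for each case: P(data | jar A) = (2/5)(3/4)(1/3)(2/2) = 1/10; P(data | jar B) = (8/11)(3/10)(7/9)(2/8) = 7/165.
Weighting by the prior gives 1/2 · 1/10 = 1/20, 1/2 · 7/165 = 7/330; summing to 47/660.
By Bayes' rule, P(jar A | data) = (1/20) / (47/660) = 33/47.

0.7021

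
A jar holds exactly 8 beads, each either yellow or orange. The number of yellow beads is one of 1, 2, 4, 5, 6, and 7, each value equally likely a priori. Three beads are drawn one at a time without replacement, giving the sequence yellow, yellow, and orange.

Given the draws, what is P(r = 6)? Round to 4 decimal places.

The likelihood of the observed sequence under each hypothesis: P(data | r = 1) = (1/8)(0/7) = 0; P(data | r = 2) = (2/8)(1/7)(6/6) = 1/28; P(data | r = 4) = (4/8)(3/7)(4/6) = 1/7; P(data | r = 5) = (5/8)(4/7)(3/6) = 5/28; P(data | r = 6) = (6/8)(5/7)(2/6) = 5/28; P(data | r = 7) = (7/8)(6/7)(1/6) = 1/8.
Weighting by the prior gives 1/6 · 0 = 0, 1/6 · 1/28 = 1/168, 1/6 · 1/7 = 1/42, 1/6 · 5/28 = 5/168, 1/6 · 5/28 = 5/168, 1/6 · 1/8 = 1/48; summing to 37/336.
So P(r = 6 | data) = (5/168) / (37/336) = 10/37.

0.2703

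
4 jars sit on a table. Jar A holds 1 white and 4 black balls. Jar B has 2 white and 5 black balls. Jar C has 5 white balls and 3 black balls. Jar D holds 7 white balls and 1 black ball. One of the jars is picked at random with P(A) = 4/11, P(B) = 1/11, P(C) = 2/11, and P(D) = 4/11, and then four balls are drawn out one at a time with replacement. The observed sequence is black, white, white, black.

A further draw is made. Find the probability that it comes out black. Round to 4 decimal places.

0.5264

Under each hypothesis, the probability of the observed sequence is: P(data | jar A) = (4/5)(1/5)(1/5)(4/5) = 0.0256; P(data | jar B) = (5/7)(2/7)(2/7)(5/7) = 0.041649; P(data | jar C) = (3/8)(5/8)(5/8)(3/8) = 0.054932; P(data | jar D) = (1/8)(7/8)(7/8)(1/8) = 0.011963.
The prior-weighted likelihoods are 4/11 · 0.0256 = 0.0093091, 1/11 · 0.041649 = 0.0037863, 2/11 · 0.054932 = 0.0099876, 4/11 · 0.011963 = 0.0043501; these sum to 0.027433.
The posterior is then P(jar A | data) = 0.33934, P(jar B | data) = 0.13802, P(jar C | data) = 0.36407, P(jar D | data) = 0.15857.
So P(black next | data) = Σ P(black next | H) P(H | data) = (4/5)(0.33934) + (5/7)(0.13802) + (3/8)(0.36407) + (1/8)(0.15857) = 0.5264.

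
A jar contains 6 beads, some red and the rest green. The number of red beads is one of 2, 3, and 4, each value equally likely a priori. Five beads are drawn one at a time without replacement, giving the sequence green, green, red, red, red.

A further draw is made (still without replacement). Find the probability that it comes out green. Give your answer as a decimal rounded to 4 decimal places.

0.4286

Compute the likelihood of the observed sequence for each case: P(data | r = 2) = (4/6)(3/5)(2/4)(1/3)(0/2) = 0; P(data | r = 3) = (3/6)(2/5)(3/4)(2/3)(1/2) = 1/20; P(data | r = 4) = (2/6)(1/5)(4/4)(3/3)(2/2) = 1/15.
Weighting by the prior gives 1/3 · 0 = 0, 1/3 · 1/20 = 1/60, 1/3 · 1/15 = 1/45; summing to 7/180.
Dividing through by the total gives posterior P(r = 2 | data) = 0, P(r = 3 | data) = 3/7, P(r = 4 | data) = 4/7.
So P(green next | data) = Σ P(green next | H) P(H | data) = (1)(3/7) + (0)(4/7) = 3/7.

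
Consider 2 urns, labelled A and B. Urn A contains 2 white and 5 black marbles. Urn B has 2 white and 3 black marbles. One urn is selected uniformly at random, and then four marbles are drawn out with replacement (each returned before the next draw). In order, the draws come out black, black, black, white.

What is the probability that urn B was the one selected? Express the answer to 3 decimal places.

For each hypothesis, P(data | H) works out to: P(data | urn A) = (5/7)(5/7)(5/7)(2/7) = 0.10412; P(data | urn B) = (3/5)(3/5)(3/5)(2/5) = 0.0864.
Weighting by the prior gives 1/2 · 0.10412 = 0.052062, 1/2 · 0.0864 = 0.0432; these sum to 0.095262.
Hence P(urn B | data) = (0.0432) / (0.095262) = 0.45349.

0.453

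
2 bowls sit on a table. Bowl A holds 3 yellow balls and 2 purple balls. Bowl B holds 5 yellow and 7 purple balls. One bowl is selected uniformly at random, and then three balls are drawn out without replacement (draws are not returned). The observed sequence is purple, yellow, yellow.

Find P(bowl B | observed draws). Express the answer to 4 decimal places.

Under each hypothesis, the probability of the observed sequence is: P(data | bowl A) = (2/5)(3/4)(2/3) = 1/5; P(data | bowl B) = (7/12)(5/11)(4/10) = 7/66.
Weighting by the prior gives 1/2 · 1/5 = 1/10, 1/2 · 7/66 = 7/132; these sum to 101/660.
Hence P(bowl B | data) = (7/132) / (101/660) = 35/101.

0.3465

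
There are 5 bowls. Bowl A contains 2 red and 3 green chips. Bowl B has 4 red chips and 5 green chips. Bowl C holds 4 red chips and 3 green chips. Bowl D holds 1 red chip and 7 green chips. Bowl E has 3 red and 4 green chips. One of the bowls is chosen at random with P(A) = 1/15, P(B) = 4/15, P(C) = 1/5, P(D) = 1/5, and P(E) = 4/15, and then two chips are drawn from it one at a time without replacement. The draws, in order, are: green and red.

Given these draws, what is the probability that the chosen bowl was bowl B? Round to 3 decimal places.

0.293

Under each hypothesis, the probability of the observed sequence is: P(data | bowl A) = (3/5)(2/4) = 0.3; P(data | bowl B) = (5/9)(4/8) = 0.27778; P(data | bowl C) = (3/7)(4/6) = 0.28571; P(data | bowl D) = (7/8)(1/7) = 0.125; P(data | bowl E) = (4/7)(3/6) = 0.28571.
Weighting by the prior gives 1/15 · 0.3 = 0.02, 4/15 · 0.27778 = 0.074074, 1/5 · 0.28571 = 0.057143, 1/5 · 0.125 = 0.025, 4/15 · 0.28571 = 0.07619; summing to 0.25241.
By Bayes' rule, P(bowl B | data) = (0.074074) / (0.25241) = 0.29347.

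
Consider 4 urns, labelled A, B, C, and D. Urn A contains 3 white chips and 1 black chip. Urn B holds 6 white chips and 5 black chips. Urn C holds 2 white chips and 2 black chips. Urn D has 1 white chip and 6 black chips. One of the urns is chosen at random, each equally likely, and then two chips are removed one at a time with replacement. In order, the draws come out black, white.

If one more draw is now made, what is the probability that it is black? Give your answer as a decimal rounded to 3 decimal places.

0.482

Compute the likelihood of the observed sequence for each case: P(data | urn A) = (1/4)(3/4) = 0.1875; P(data | urn B) = (5/11)(6/11) = 0.24793; P(data | urn C) = (2/4)(2/4) = 0.25; P(data | urn D) = (6/7)(1/7) = 0.12245.
Multiplying each by its prior: 1/4 · 0.1875 = 0.046875, 1/4 · 0.24793 = 0.061983, 1/4 · 0.25 = 0.0625, 1/4 · 0.12245 = 0.030612; with total 0.20197.
The posterior is then P(urn A | data) = 0.23209, P(urn B | data) = 0.30689, P(urn C | data) = 0.30945, P(urn D | data) = 0.15157.
The predictive probability is P(black next | data) = (1/4)(0.23209) + (5/11)(0.30689) + (1/2)(0.30945) + (6/7)(0.15157) = 0.48216.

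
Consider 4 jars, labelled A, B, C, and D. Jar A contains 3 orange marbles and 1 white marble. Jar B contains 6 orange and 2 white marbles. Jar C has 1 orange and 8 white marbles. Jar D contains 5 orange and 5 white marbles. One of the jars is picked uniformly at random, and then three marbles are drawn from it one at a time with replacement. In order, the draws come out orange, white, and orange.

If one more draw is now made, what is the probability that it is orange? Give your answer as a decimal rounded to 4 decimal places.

Compute the likelihood of the observed sequence for each case: P(data | jar A) = (3/4)(1/4)(3/4) = 0.14062; P(data | jar B) = (6/8)(2/8)(6/8) = 0.14062; P(data | jar C) = (1/9)(8/9)(1/9) = 0.010974; P(data | jar D) = (5/10)(5/10)(5/10) = 0.125.
Multiplying each by its prior: 1/4 · 0.14062 = 0.035156, 1/4 · 0.14062 = 0.035156, 1/4 · 0.010974 = 0.0027435, 1/4 · 0.125 = 0.03125; these sum to 0.10431.
Dividing through by the total gives posterior P(jar A | data) = 0.33705, P(jar B | data) = 0.33705, P(jar C | data) = 0.026302, P(jar D | data) = 0.2996.
So P(orange next | data) = Σ P(orange next | H) P(H | data) = (3/4)(0.33705) + (3/4)(0.33705) + (1/9)(0.026302) + (1/2)(0.2996) = 0.6583.

0.6583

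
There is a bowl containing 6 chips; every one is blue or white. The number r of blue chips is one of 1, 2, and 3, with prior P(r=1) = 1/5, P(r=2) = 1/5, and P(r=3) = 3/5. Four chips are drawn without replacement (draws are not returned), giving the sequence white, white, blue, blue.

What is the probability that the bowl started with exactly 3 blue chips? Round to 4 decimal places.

0.8182

The likelihood of the observed sequence under each hypothesis: P(data | r = 1) = (5/6)(4/5)(1/4)(0/3) = 0; P(data | r = 2) = (4/6)(3/5)(2/4)(1/3) = 1/15; P(data | r = 3) = (3/6)(2/5)(3/4)(2/3) = 1/10.
The prior-weighted likelihoods are 1/5 · 0 = 0, 1/5 · 1/15 = 1/75, 3/5 · 1/10 = 3/50; summing to 11/150.
Therefore the posterior P(r = 3 | data) = (3/50) / (11/150) = 9/11.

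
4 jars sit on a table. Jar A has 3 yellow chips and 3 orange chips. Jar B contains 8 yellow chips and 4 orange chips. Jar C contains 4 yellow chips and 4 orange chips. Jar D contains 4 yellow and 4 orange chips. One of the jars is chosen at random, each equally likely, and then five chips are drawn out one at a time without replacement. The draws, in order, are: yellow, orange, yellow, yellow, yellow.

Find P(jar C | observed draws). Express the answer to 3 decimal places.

0.144

For each hypothesis, P(data | H) works out to: P(data | jar A) = (3/6)(3/5)(2/4)(1/3)(0/2) = 0; P(data | jar B) = (8/12)(4/11)(7/10)(6/9)(5/8) = 0.070707; P(data | jar C) = (4/8)(4/7)(3/6)(2/5)(1/4) = 0.014286; P(data | jar D) = (4/8)(4/7)(3/6)(2/5)(1/4) = 0.014286.
Weighting by the prior gives 1/4 · 0 = 0, 1/4 · 0.070707 = 0.017677, 1/4 · 0.014286 = 0.0035714, 1/4 · 0.014286 = 0.0035714; these sum to 0.02482.
So P(jar C | data) = (0.0035714) / (0.02482) = 0.1439.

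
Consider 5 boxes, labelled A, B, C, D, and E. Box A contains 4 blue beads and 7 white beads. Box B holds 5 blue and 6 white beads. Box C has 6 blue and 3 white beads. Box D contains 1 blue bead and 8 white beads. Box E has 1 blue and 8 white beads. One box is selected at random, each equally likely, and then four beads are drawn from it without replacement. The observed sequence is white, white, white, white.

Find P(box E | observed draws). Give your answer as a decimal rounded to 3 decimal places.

For each hypothesis, P(data | H) works out to: P(data | box A) = (7/11)(6/10)(5/9)(4/8) = 7/66; P(data | box B) = (6/11)(5/10)(4/9)(3/8) = 1/22; P(data | box C) = (3/9)(2/8)(1/7)(0/6) = 0; P(data | box D) = (8/9)(7/8)(6/7)(5/6) = 5/9; P(data | box E) = (8/9)(7/8)(6/7)(5/6) = 5/9.
Weighting by the prior gives 1/5 · 7/66 = 7/330, 1/5 · 1/22 = 1/110, 1/5 · 0 = 0, 1/5 · 5/9 = 1/9, 1/5 · 5/9 = 1/9; these sum to 25/99.
By Bayes' rule, P(box E | data) = (1/9) / (25/99) = 11/25.

0.440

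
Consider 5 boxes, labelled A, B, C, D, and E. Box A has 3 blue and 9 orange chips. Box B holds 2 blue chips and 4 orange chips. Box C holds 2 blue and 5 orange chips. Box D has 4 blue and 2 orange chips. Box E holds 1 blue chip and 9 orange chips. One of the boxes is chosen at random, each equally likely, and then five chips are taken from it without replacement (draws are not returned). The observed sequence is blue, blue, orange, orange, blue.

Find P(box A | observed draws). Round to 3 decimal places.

0.064

Under each hypothesis, the probability of the observed sequence is: P(data | box A) = (3/12)(2/11)(9/10)(8/9)(1/8) = 0.0045455; P(data | box B) = (2/6)(1/5)(4/4)(3/3)(0/2) = 0; P(data | box C) = (2/7)(1/6)(5/5)(4/4)(0/3) = 0; P(data | box D) = (4/6)(3/5)(2/4)(1/3)(2/2) = 0.066667; P(data | box E) = (1/10)(0/9) = 0.
The prior-weighted likelihoods are 1/5 · 0.0045455 = 0.00090909, 1/5 · 0 = 0, 1/5 · 0 = 0, 1/5 · 0.066667 = 0.013333, 1/5 · 0 = 0; these sum to 0.014242.
Hence P(box A | data) = (0.00090909) / (0.014242) = 0.06383.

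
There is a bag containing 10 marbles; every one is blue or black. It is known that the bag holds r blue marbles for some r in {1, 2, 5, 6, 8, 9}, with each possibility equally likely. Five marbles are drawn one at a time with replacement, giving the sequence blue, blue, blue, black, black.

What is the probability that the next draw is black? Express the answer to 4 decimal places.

Under each hypothesis, the probability of the observed sequence is: P(data | r = 1) = (1/10)(1/10)(1/10)(9/10)(9/10) = 0.00081; P(data | r = 2) = (2/10)(2/10)(2/10)(8/10)(8/10) = 0.00512; P(data | r = 5) = (5/10)(5/10)(5/10)(5/10)(5/10) = 0.03125; P(data | r = 6) = (6/10)(6/10)(6/10)(4/10)(4/10) = 0.03456; P(data | r = 8) = (8/10)(8/10)(8/10)(2/10)(2/10) = 0.02048; P(data | r = 9) = (9/10)(9/10)(9/10)(1/10)(1/10) = 0.00729.
Multiplying each by its prior: 1/6 · 0.00081 = 0.000135, 1/6 · 0.00512 = 0.00085333, 1/6 · 0.03125 = 0.0052083, 1/6 · 0.03456 = 0.00576, 1/6 · 0.02048 = 0.0034133, 1/6 · 0.00729 = 0.001215; with total 0.016585.
Dividing through by the total gives posterior P(r = 1 | data) = 0.0081399, P(r = 2 | data) = 0.051452, P(r = 5 | data) = 0.31404, P(r = 6 | data) = 0.3473, P(r = 8 | data) = 0.20581, P(r = 9 | data) = 0.073259.
Averaging over the posterior, P(black next | data) = (9/10)(0.0081399) + (4/5)(0.051452) + (1/2)(0.31404) + (2/5)(0.3473) + (1/5)(0.20581) + (1/10)(0.073259) = 0.39292.

0.3929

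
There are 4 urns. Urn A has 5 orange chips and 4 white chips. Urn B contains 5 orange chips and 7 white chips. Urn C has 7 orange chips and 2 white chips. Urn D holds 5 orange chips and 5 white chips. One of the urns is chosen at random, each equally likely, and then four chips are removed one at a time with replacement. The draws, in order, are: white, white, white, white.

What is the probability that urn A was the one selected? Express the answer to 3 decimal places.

0.178

Under each hypothesis, the probability of the observed sequence is: P(data | urn A) = (4/9)(4/9)(4/9)(4/9) = 0.039018; P(data | urn B) = (7/12)(7/12)(7/12)(7/12) = 0.11579; P(data | urn C) = (2/9)(2/9)(2/9)(2/9) = 0.0024387; P(data | urn D) = (5/10)(5/10)(5/10)(5/10) = 0.0625.
Weighting by the prior gives 1/4 · 0.039018 = 0.0097546, 1/4 · 0.11579 = 0.028947, 1/4 · 0.0024387 = 0.00060966, 1/4 · 0.0625 = 0.015625; summing to 0.054937.
By Bayes' rule, P(urn A | data) = (0.0097546) / (0.054937) = 0.17756.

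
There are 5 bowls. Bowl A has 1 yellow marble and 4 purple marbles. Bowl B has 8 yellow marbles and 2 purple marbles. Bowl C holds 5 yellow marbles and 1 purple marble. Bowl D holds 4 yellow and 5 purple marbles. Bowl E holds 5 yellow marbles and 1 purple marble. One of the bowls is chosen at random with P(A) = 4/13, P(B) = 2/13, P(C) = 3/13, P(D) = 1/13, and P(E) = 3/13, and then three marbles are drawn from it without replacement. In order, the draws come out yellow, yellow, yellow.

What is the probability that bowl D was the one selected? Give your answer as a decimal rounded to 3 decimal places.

Compute the likelihood of the observed sequence for each case: P(data | bowl A) = (1/5)(0/4) = 0; P(data | bowl B) = (8/10)(7/9)(6/8) = 0.46667; P(data | bowl C) = (5/6)(4/5)(3/4) = 0.5; P(data | bowl D) = (4/9)(3/8)(2/7) = 0.047619; P(data | bowl E) = (5/6)(4/5)(3/4) = 0.5.
Weighting by the prior gives 4/13 · 0 = 0, 2/13 · 0.46667 = 0.071795, 3/13 · 0.5 = 0.11538, 1/13 · 0.047619 = 0.003663, 3/13 · 0.5 = 0.11538; with total 0.30623.
Therefore the posterior P(bowl D | data) = (0.003663) / (0.30623) = 0.011962.

0.012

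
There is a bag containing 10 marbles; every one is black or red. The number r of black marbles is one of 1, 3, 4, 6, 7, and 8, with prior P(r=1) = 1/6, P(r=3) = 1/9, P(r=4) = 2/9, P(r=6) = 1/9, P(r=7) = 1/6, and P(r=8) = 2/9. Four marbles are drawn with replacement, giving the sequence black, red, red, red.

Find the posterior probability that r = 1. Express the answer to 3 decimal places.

0.235

The likelihood of the observed sequence under each hypothesis: P(data | r = 1) = (1/10)(9/10)(9/10)(9/10) = 0.0729; P(data | r = 3) = (3/10)(7/10)(7/10)(7/10) = 0.1029; P(data | r = 4) = (4/10)(6/10)(6/10)(6/10) = 0.0864; P(data | r = 6) = (6/10)(4/10)(4/10)(4/10) = 0.0384; P(data | r = 7) = (7/10)(3/10)(3/10)(3/10) = 0.0189; P(data | r = 8) = (8/10)(2/10)(2/10)(2/10) = 0.0064.
The prior-weighted likelihoods are 1/6 · 0.0729 = 0.01215, 1/9 · 0.1029 = 0.011433, 2/9 · 0.0864 = 0.0192, 1/9 · 0.0384 = 0.0042667, 1/6 · 0.0189 = 0.00315, 2/9 · 0.0064 = 0.0014222; these sum to 0.051622.
Hence P(r = 1 | data) = (0.01215) / (0.051622) = 0.23536.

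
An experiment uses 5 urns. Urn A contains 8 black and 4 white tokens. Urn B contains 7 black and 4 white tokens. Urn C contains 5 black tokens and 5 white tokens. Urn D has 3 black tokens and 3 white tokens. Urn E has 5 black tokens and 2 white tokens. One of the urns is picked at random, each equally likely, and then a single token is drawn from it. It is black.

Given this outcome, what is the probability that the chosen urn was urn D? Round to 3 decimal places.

0.166

Under each hypothesis, the probability of this draw is: P(data | urn A) = (8/12) = 0.66667; P(data | urn B) = (7/11) = 0.63636; P(data | urn C) = (5/10) = 0.5; P(data | urn D) = (3/6) = 0.5; P(data | urn E) = (5/7) = 0.71429.
Multiplying each by its prior: 1/5 · 0.66667 = 0.13333, 1/5 · 0.63636 = 0.12727, 1/5 · 0.5 = 0.1, 1/5 · 0.5 = 0.1, 1/5 · 0.71429 = 0.14286; these sum to 0.60346.
Therefore the posterior P(urn D | data) = (0.1) / (0.60346) = 0.16571.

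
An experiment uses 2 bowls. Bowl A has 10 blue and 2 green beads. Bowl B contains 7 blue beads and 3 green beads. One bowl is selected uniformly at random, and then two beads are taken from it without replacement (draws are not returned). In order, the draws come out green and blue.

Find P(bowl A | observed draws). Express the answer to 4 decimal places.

For each hypothesis, P(data | H) works out to: P(data | bowl A) = (2/12)(10/11) = 5/33; P(data | bowl B) = (3/10)(7/9) = 7/30.
The prior-weighted likelihoods are 1/2 · 5/33 = 5/66, 1/2 · 7/30 = 7/60; these sum to 127/660.
Therefore the posterior P(bowl A | data) = (5/66) / (127/660) = 50/127.

0.3937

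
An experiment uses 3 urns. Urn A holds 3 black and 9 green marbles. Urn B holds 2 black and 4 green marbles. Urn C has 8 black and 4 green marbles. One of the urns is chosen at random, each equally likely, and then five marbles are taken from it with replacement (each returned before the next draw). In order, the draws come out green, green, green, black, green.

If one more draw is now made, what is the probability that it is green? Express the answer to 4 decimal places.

0.6918

Under each hypothesis, the probability of the observed sequence is: P(data | urn A) = (9/12)(9/12)(9/12)(3/12)(9/12) = 0.079102; P(data | urn B) = (4/6)(4/6)(4/6)(2/6)(4/6) = 0.065844; P(data | urn C) = (4/12)(4/12)(4/12)(8/12)(4/12) = 0.0082305.
Multiplying each by its prior: 1/3 · 0.079102 = 0.026367, 1/3 · 0.065844 = 0.021948, 1/3 · 0.0082305 = 0.0027435; summing to 0.051059.
The posterior is then P(urn A | data) = 0.51641, P(urn B | data) = 0.42986, P(urn C | data) = 0.053732.
So P(green next | data) = Σ P(green next | H) P(H | data) = (3/4)(0.51641) + (2/3)(0.42986) + (1/3)(0.053732) = 0.69179.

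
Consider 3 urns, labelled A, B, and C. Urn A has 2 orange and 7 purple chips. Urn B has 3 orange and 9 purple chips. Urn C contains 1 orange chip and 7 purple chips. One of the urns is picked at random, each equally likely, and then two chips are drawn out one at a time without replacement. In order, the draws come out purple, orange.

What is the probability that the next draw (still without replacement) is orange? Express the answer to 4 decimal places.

The likelihood of the observed sequence under each hypothesis: P(data | urn A) = (7/9)(2/8) = 0.19444; P(data | urn B) = (9/12)(3/11) = 0.20455; P(data | urn C) = (7/8)(1/7) = 0.125.
Weighting by the prior gives 1/3 · 0.19444 = 0.064815, 1/3 · 0.20455 = 0.068182, 1/3 · 0.125 = 0.041667; these sum to 0.17466.
Dividing through by the total gives posterior P(urn A | data) = 0.37108, P(urn B | data) = 0.39036, P(urn C | data) = 0.23855.
Averaging over the posterior, P(orange next | data) = (1/7)(0.37108) + (1/5)(0.39036) + (0)(0.23855) = 0.13108.

0.1311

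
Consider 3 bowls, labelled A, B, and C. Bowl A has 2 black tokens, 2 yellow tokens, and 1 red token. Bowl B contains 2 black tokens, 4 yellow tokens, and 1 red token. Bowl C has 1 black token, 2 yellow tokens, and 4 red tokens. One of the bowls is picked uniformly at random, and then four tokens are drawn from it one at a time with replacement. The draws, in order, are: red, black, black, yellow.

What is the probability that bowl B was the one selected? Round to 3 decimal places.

0.292

Compute the likelihood of the observed sequence for each case: P(data | bowl A) = (1/5)(2/5)(2/5)(2/5) = 0.0128; P(data | bowl B) = (1/7)(2/7)(2/7)(4/7) = 0.0066639; P(data | bowl C) = (4/7)(1/7)(1/7)(2/7) = 0.0033319.
Multiplying each by its prior: 1/3 · 0.0128 = 0.0042667, 1/3 · 0.0066639 = 0.0022213, 1/3 · 0.0033319 = 0.0011106; with total 0.0075986.
By Bayes' rule, P(bowl B | data) = (0.0022213) / (0.0075986) = 0.29233.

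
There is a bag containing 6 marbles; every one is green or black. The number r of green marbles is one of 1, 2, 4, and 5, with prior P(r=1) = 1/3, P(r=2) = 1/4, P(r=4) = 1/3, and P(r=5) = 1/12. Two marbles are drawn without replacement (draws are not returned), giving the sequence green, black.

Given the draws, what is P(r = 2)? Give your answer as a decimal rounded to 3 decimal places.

0.296

For each hypothesis, P(data | H) works out to: P(data | r = 1) = (1/6)(5/5) = 1/6; P(data | r = 2) = (2/6)(4/5) = 4/15; P(data | r = 4) = (4/6)(2/5) = 4/15; P(data | r = 5) = (5/6)(1/5) = 1/6.
Multiplying each by its prior: 1/3 · 1/6 = 1/18, 1/4 · 4/15 = 1/15, 1/3 · 4/15 = 4/45, 1/12 · 1/6 = 1/72; summing to 9/40.
By Bayes' rule, P(r = 2 | data) = (1/15) / (9/40) = 8/27.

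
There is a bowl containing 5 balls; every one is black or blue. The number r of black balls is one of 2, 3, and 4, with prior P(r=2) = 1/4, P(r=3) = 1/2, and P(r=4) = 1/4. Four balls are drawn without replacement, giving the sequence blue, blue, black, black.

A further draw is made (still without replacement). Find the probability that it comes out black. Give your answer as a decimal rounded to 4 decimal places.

0.6667

For each hypothesis, P(data | H) works out to: P(data | r = 2) = (3/5)(2/4)(2/3)(1/2) = 1/10; P(data | r = 3) = (2/5)(1/4)(3/3)(2/2) = 1/10; P(data | r = 4) = (1/5)(0/4) = 0.
Multiplying each by its prior: 1/4 · 1/10 = 1/40, 1/2 · 1/10 = 1/20, 1/4 · 0 = 0; these sum to 3/40.
The posterior is then P(r = 2 | data) = 1/3, P(r = 3 | data) = 2/3, P(r = 4 | data) = 0.
Averaging over the posterior, P(black next | data) = (0)(1/3) + (1)(2/3) = 2/3.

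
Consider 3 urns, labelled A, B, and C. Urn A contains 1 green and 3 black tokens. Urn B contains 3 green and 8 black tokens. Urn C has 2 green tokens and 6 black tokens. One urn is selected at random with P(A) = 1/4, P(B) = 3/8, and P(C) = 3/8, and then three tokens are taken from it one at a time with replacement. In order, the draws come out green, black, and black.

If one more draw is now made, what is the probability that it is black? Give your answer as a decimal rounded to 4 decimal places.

0.7413

Compute the likelihood of the observed sequence for each case: P(data | urn A) = (1/4)(3/4)(3/4) = 0.14062; P(data | urn B) = (3/11)(8/11)(8/11) = 0.14425; P(data | urn C) = (2/8)(6/8)(6/8) = 0.14062.
The prior-weighted likelihoods are 1/4 · 0.14062 = 0.035156, 3/8 · 0.14425 = 0.054095, 3/8 · 0.14062 = 0.052734; with total 0.14199.
Normalising, the posterior is P(urn A | data) = 0.2476, P(urn B | data) = 0.38099, P(urn C | data) = 0.37141.
Averaging over the posterior, P(black next | data) = (3/4)(0.2476) + (8/11)(0.38099) + (3/4)(0.37141) = 0.74134.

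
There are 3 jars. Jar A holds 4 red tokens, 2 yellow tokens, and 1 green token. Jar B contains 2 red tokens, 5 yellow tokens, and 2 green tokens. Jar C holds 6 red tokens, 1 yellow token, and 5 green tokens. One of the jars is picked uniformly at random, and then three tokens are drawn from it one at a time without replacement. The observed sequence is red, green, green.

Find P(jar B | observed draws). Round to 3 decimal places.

0.080

Under each hypothesis, the probability of the observed sequence is: P(data | jar A) = (4/7)(1/6)(0/5) = 0; P(data | jar B) = (2/9)(2/8)(1/7) = 0.0079365; P(data | jar C) = (6/12)(5/11)(4/10) = 0.090909.
Weighting by the prior gives 1/3 · 0 = 0, 1/3 · 0.0079365 = 0.0026455, 1/3 · 0.090909 = 0.030303; with total 0.032949.
Therefore the posterior P(jar B | data) = (0.0026455) / (0.032949) = 0.080292.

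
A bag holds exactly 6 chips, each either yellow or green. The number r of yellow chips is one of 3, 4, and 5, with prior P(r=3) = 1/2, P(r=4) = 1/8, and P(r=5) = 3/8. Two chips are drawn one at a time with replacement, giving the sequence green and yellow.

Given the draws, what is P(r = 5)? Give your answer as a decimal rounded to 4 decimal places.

0.2542

Compute the likelihood of the observed sequence for each case: P(data | r = 3) = (3/6)(3/6) = 1/4; P(data | r = 4) = (2/6)(4/6) = 2/9; P(data | r = 5) = (1/6)(5/6) = 5/36.
The prior-weighted likelihoods are 1/2 · 1/4 = 1/8, 1/8 · 2/9 = 1/36, 3/8 · 5/36 = 5/96; with total 59/288.
Therefore the posterior P(r = 5 | data) = (5/96) / (59/288) = 15/59.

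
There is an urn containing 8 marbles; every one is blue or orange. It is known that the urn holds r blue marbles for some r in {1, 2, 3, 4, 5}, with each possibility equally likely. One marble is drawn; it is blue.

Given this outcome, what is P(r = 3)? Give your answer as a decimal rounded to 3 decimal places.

0.200

Compute the likelihood of this draw for each case: P(data | r = 1) = (1/8) = 1/8; P(data | r = 2) = (2/8) = 1/4; P(data | r = 3) = (3/8) = 3/8; P(data | r = 4) = (4/8) = 1/2; P(data | r = 5) = (5/8) = 5/8.
The prior-weighted likelihoods are 1/5 · 1/8 = 1/40, 1/5 · 1/4 = 1/20, 1/5 · 3/8 = 3/40, 1/5 · 1/2 = 1/10, 1/5 · 5/8 = 1/8; summing to 3/8.
By Bayes' rule, P(r = 3 | data) = (3/40) / (3/8) = 1/5.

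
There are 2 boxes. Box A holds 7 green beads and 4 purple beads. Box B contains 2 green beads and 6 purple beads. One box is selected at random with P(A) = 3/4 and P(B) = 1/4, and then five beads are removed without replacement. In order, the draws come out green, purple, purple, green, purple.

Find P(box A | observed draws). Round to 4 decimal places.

0.6043

Compute the likelihood of the observed sequence for each case: P(data | box A) = (7/11)(4/10)(3/9)(6/8)(2/7) = 0.018182; P(data | box B) = (2/8)(6/7)(5/6)(1/5)(4/4) = 0.035714.
The prior-weighted likelihoods are 3/4 · 0.018182 = 0.013636, 1/4 · 0.035714 = 0.0089286; with total 0.022565.
Hence P(box A | data) = (0.013636) / (0.022565) = 0.60432.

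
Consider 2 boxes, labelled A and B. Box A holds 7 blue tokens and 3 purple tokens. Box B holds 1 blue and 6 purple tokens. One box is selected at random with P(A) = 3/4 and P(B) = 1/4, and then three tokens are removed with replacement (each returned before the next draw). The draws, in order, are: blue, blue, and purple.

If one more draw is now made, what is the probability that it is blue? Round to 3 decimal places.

The likelihood of the observed sequence under each hypothesis: P(data | box A) = (7/10)(7/10)(3/10) = 0.147; P(data | box B) = (1/7)(1/7)(6/7) = 0.017493.
Multiplying each by its prior: 3/4 · 0.147 = 0.11025, 1/4 · 0.017493 = 0.0043732; summing to 0.11462.
Normalising, the posterior is P(box A | data) = 0.96185, P(box B | data) = 0.038153.
The predictive probability is P(blue next | data) = (7/10)(0.96185) + (1/7)(0.038153) = 0.67874.

0.679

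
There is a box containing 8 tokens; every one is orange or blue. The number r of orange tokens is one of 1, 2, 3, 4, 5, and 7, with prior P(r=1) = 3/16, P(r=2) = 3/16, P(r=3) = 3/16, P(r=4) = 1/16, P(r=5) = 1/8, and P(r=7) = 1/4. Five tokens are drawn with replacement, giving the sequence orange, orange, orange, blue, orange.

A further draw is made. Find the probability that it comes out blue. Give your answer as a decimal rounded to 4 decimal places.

0.2586

For each hypothesis, P(data | H) works out to: P(data | r = 1) = (1/8)(1/8)(1/8)(7/8)(1/8) = 0.00021362; P(data | r = 2) = (2/8)(2/8)(2/8)(6/8)(2/8) = 0.0029297; P(data | r = 3) = (3/8)(3/8)(3/8)(5/8)(3/8) = 0.01236; P(data | r = 4) = (4/8)(4/8)(4/8)(4/8)(4/8) = 0.03125; P(data | r = 5) = (5/8)(5/8)(5/8)(3/8)(5/8) = 0.05722; P(data | r = 7) = (7/8)(7/8)(7/8)(1/8)(7/8) = 0.073273.
Multiplying each by its prior: 3/16 · 0.00021362 = 4.0054e-05, 3/16 · 0.0029297 = 0.00054932, 3/16 · 0.01236 = 0.0023174, 1/16 · 0.03125 = 0.0019531, 1/8 · 0.05722 = 0.0071526, 1/4 · 0.073273 = 0.018318; summing to 0.030331.
Normalising, the posterior is P(r = 1 | data) = 0.0013206, P(r = 2 | data) = 0.018111, P(r = 3 | data) = 0.076405, P(r = 4 | data) = 0.064394, P(r = 5 | data) = 0.23582, P(r = 7 | data) = 0.60395.
So P(blue next | data) = Σ P(blue next | H) P(H | data) = (7/8)(0.0013206) + (3/4)(0.018111) + (5/8)(0.076405) + (1/2)(0.064394) + (3/8)(0.23582) + (1/8)(0.60395) = 0.25862.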